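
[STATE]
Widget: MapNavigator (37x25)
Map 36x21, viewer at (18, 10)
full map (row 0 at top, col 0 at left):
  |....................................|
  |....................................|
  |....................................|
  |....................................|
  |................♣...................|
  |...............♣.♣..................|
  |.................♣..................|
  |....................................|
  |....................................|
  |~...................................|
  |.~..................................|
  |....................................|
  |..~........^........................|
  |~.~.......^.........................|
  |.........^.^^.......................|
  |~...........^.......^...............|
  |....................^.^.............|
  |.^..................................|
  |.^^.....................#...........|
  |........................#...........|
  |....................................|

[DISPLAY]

                                     
                                     
.................................... 
.................................... 
.................................... 
.................................... 
................♣................... 
...............♣.♣.................. 
.................♣.................. 
.................................... 
.................................... 
~................................... 
.~................@................. 
.................................... 
..~........^........................ 
~.~.......^......................... 
.........^.^^....................... 
~...........^.......^............... 
....................^.^............. 
.^.................................. 
.^^.....................#........... 
........................#........... 
.................................... 
                                     
                                     


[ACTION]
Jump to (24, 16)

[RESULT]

..........♣...................       
.........♣.♣..................       
...........♣..................       
..............................       
..............................       
..............................       
..............................       
..............................       
.....^........................       
....^.........................       
...^.^^.......................       
......^.......^...............       
..............^.^.@...........       
..............................       
..................#...........       
..................#...........       
..............................       
                                     
                                     
                                     
                                     
                                     
                                     
                                     
                                     


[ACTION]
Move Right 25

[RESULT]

...................                  
♣..................                  
♣..................                  
...................                  
...................                  
...................                  
...................                  
...................                  
...................                  
...................                  
...................                  
...^...............                  
...^.^............@                  
...................                  
.......#...........                  
.......#...........                  
...................                  
                                     
                                     
                                     
                                     
                                     
                                     
                                     
                                     


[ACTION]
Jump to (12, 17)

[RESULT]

      ...............♣.♣.............
      .................♣.............
      ...............................
      ...............................
      ~..............................
      .~.............................
      ...............................
      ..~........^...................
      ~.~.......^....................
      .........^.^^..................
      ~...........^.......^..........
      ....................^.^........
      .^..........@..................
      .^^.....................#......
      ........................#......
      ...............................
                                     
                                     
                                     
                                     
                                     
                                     
                                     
                                     
                                     


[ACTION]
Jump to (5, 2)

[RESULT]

                                     
                                     
                                     
                                     
                                     
                                     
                                     
                                     
                                     
                                     
             ........................
             ........................
             .....@..................
             ........................
             ................♣.......
             ...............♣.♣......
             .................♣......
             ........................
             ........................
             ~.......................
             .~......................
             ........................
             ..~........^............
             ~.~.......^.............
             .........^.^^...........


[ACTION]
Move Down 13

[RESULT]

             ........................
             ................♣.......
             ...............♣.♣......
             .................♣......
             ........................
             ........................
             ~.......................
             .~......................
             ........................
             ..~........^............
             ~.~.......^.............
             .........^.^^...........
             ~....@......^.......^...
             ....................^.^.
             .^......................
             .^^.....................
             ........................
             ........................
                                     
                                     
                                     
                                     
                                     
                                     
                                     


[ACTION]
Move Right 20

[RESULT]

.............................        
.........♣...................        
........♣.♣..................        
..........♣..................        
.............................        
.............................        
.............................        
.............................        
.............................        
....^........................        
...^.........................        
..^.^^.......................        
.....^.......^....@..........        
.............^.^.............        
.............................        
.................#...........        
.................#...........        
.............................        
                                     
                                     
                                     
                                     
                                     
                                     
                                     


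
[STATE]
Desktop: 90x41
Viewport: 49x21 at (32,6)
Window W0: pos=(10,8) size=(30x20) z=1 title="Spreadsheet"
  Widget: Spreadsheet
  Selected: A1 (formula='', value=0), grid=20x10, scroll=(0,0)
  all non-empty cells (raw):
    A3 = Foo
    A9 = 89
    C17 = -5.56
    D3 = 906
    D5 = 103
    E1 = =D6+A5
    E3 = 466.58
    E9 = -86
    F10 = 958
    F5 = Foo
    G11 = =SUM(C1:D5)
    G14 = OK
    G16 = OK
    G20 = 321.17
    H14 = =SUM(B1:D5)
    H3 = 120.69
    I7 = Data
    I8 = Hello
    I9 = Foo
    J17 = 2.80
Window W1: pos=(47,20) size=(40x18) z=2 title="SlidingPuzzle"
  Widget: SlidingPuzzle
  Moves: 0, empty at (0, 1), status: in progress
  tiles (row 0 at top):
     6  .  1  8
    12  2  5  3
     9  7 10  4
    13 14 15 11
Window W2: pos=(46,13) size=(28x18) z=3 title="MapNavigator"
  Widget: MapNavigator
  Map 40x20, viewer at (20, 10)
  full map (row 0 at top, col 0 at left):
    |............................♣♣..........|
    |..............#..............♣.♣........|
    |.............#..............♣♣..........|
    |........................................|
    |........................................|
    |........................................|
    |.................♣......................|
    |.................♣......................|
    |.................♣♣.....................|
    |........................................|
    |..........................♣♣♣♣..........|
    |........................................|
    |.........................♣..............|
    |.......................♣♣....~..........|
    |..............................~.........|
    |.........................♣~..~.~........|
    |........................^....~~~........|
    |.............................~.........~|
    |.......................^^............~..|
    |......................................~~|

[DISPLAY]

                                                 
                                                 
━━━━━━━┓                                         
       ┃                                         
───────┨                                         
       ┃                                         
  C    ┃                                         
-------┃      ┏━━━━━━━━━━━━━━━━━━━━━━━━━━┓       
      0┃      ┃ MapNavigator             ┃       
      0┃      ┠──────────────────────────┨       
      0┃      ┃..........................┃       
      0┃      ┃..........................┃       
      0┃      ┃..........................┃       
      0┃      ┃..........♣...............┃       
      0┃      ┃..........♣...............┃━━━━━━━
      0┃      ┃..........♣♣..............┃       
      0┃      ┃..........................┃───────
      0┃      ┃.............@.....♣♣♣♣...┃       
      0┃      ┃..........................┃       
      0┃      ┃..................♣.......┃       
      0┃      ┃................♣♣....~...┃       


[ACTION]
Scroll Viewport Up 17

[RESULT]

                                                 
                                                 
                                                 
                                                 
                                                 
                                                 
                                                 
                                                 
━━━━━━━┓                                         
       ┃                                         
───────┨                                         
       ┃                                         
  C    ┃                                         
-------┃      ┏━━━━━━━━━━━━━━━━━━━━━━━━━━┓       
      0┃      ┃ MapNavigator             ┃       
      0┃      ┠──────────────────────────┨       
      0┃      ┃..........................┃       
      0┃      ┃..........................┃       
      0┃      ┃..........................┃       
      0┃      ┃..........♣...............┃       
      0┃      ┃..........♣...............┃━━━━━━━


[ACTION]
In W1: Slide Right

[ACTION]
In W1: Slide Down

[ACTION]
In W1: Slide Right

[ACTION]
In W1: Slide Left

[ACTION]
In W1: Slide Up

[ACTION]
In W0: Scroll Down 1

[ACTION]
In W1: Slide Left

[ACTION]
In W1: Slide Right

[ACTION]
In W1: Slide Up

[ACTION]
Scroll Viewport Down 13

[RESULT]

-------┃      ┏━━━━━━━━━━━━━━━━━━━━━━━━━━┓       
      0┃      ┃ MapNavigator             ┃       
      0┃      ┠──────────────────────────┨       
      0┃      ┃..........................┃       
      0┃      ┃..........................┃       
      0┃      ┃..........................┃       
      0┃      ┃..........♣...............┃       
      0┃      ┃..........♣...............┃━━━━━━━
      0┃      ┃..........♣♣..............┃       
      0┃      ┃..........................┃───────
      0┃      ┃.............@.....♣♣♣♣...┃       
      0┃      ┃..........................┃       
      0┃      ┃..................♣.......┃       
      0┃      ┃................♣♣....~...┃       
━━━━━━━┛      ┃.......................~..┃       
              ┃..................♣~..~.~.┃       
              ┃.................^....~~~.┃       
              ┗━━━━━━━━━━━━━━━━━━━━━━━━━━┛       
               ┃└────┴────┴────┴────┘            
               ┃Moves: 6                         
               ┃                                 


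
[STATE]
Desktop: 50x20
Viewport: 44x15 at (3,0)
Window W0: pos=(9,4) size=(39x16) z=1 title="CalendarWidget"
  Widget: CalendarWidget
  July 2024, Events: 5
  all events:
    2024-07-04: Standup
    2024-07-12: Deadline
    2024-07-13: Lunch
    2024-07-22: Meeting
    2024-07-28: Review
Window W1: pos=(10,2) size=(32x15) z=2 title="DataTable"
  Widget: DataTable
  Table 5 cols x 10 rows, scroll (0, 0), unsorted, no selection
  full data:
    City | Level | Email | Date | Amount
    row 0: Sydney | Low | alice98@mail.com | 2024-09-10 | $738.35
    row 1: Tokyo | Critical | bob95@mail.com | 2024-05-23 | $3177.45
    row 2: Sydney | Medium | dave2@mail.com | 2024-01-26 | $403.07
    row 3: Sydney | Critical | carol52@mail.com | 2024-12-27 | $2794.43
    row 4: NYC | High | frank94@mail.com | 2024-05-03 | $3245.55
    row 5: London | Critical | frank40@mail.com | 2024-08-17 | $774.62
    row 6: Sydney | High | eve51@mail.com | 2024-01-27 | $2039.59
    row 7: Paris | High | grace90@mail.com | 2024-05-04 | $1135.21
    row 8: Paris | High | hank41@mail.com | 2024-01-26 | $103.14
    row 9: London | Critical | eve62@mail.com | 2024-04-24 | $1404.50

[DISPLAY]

                                            
                                            
       ┏━━━━━━━━━━━━━━━━━━━━━━━━━━━━━━┓     
       ┃ DataTable                    ┃     
      ┏┠──────────────────────────────┨━━━━━
      ┃┃City  │Level   │Email         ┃     
      ┠┃──────┼────────┼──────────────┃─────
      ┃┃Sydney│Low     │alice98@mail.c┃     
      ┃┃Tokyo │Critical│bob95@mail.com┃     
      ┃┃Sydney│Medium  │dave2@mail.com┃     
      ┃┃Sydney│Critical│carol52@mail.c┃     
      ┃┃NYC   │High    │frank94@mail.c┃     
      ┃┃London│Critical│frank40@mail.c┃     
      ┃┃Sydney│High    │eve51@mail.com┃     
      ┃┃Paris │High    │grace90@mail.c┃     


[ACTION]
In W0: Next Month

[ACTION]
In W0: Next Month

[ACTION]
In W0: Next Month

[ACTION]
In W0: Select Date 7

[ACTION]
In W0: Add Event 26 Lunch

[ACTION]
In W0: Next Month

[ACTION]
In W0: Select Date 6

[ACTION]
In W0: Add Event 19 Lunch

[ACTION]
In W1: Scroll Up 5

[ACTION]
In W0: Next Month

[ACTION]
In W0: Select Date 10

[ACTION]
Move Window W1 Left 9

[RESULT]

                                            
                                            
━━━━━━━━━━━━━━━━━━━━━━━━━━━━━┓              
DataTable                    ┃              
─────────────────────────────┨━━━━━━━━━━━━━━
ity  │Level   │Email         ┃              
─────┼────────┼──────────────┃──────────────
ydney│Low     │alice98@mail.c┃24            
okyo │Critical│bob95@mail.com┃              
ydney│Medium  │dave2@mail.com┃              
ydney│Critical│carol52@mail.c┃              
YC   │High    │frank94@mail.c┃              
ondon│Critical│frank40@mail.c┃              
ydney│High    │eve51@mail.com┃              
aris │High    │grace90@mail.c┃              


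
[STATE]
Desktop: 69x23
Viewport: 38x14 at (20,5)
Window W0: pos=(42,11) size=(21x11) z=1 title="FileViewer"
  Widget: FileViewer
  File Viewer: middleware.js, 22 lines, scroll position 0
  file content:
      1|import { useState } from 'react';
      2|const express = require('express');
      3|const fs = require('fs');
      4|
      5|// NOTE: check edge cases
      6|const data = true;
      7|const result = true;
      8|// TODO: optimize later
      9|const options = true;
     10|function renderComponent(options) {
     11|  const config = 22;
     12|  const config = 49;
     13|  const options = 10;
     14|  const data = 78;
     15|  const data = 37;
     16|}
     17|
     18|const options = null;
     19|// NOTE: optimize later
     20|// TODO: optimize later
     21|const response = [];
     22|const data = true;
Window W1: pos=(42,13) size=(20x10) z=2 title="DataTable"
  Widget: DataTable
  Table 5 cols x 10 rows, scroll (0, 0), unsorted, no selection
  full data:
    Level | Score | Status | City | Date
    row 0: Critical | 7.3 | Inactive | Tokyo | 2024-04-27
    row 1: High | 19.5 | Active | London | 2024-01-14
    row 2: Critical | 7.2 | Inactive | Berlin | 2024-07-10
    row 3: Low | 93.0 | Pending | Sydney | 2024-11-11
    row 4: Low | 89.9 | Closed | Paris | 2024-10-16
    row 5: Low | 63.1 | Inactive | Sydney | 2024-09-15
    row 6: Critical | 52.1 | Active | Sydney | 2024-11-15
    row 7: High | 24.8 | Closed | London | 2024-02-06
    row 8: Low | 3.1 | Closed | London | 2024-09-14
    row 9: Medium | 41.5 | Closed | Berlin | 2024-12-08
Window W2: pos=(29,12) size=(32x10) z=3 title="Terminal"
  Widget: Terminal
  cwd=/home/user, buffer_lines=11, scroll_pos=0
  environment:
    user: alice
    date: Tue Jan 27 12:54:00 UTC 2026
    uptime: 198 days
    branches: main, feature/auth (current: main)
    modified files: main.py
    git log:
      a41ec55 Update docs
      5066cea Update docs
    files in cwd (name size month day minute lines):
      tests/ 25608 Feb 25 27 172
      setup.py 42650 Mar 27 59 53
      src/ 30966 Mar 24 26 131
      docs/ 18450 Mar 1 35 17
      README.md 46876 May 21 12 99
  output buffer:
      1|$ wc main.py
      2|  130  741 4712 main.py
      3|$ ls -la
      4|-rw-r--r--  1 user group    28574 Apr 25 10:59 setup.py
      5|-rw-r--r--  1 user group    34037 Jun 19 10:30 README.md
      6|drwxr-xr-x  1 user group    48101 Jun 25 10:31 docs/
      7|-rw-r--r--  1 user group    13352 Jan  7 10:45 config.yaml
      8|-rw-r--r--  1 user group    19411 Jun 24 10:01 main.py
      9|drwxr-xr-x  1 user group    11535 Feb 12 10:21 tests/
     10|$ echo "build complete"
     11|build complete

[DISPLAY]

                                      
                                      
                                      
                                      
                                      
                                      
                      ┏━━━━━━━━━━━━━━━
         ┏━━━━━━━━━━━━━━━━━━━━━━━━━━━━
         ┃ Terminal                   
         ┠────────────────────────────
         ┃$ wc main.py                
         ┃  130  741 4712 main.py     
         ┃$ ls -la                    
         ┃-rw-r--r--  1 user group    


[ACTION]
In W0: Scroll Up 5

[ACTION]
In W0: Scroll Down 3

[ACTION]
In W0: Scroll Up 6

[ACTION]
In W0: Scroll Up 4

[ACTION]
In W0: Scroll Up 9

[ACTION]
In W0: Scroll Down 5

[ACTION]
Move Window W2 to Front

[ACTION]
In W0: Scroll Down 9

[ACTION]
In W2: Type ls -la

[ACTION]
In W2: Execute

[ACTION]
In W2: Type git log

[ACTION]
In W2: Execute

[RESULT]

                                      
                                      
                                      
                                      
                                      
                                      
                      ┏━━━━━━━━━━━━━━━
         ┏━━━━━━━━━━━━━━━━━━━━━━━━━━━━
         ┃ Terminal                   
         ┠────────────────────────────
         ┃drwxr-xr-x  1 alice group   
         ┃-rw-r--r--  1 alice group   
         ┃$ git log                   
         ┃a41ec55 Update docs         


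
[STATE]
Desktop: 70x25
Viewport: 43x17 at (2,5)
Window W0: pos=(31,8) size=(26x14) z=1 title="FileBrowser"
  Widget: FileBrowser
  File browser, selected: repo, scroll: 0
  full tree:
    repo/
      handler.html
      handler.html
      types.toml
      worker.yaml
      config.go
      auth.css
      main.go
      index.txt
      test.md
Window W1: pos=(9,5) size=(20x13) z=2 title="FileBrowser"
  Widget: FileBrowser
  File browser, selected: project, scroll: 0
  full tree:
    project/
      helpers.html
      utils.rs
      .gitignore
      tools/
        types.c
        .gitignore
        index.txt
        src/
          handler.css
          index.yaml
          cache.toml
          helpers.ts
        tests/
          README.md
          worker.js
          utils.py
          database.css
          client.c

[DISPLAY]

       ┏━━━━━━━━━━━━━━━━━━┓                
       ┃ FileBrowser      ┃                
       ┠──────────────────┨                
       ┃> [-] project/    ┃  ┏━━━━━━━━━━━━━
       ┃    helpers.html  ┃  ┃ FileBrowser 
       ┃    utils.rs      ┃  ┠─────────────
       ┃    .gitignore    ┃  ┃> [-] repo/  
       ┃    [+] tools/    ┃  ┃    handler.h
       ┃                  ┃  ┃    handler.h
       ┃                  ┃  ┃    types.tom
       ┃                  ┃  ┃    worker.ya
       ┃                  ┃  ┃    config.go
       ┗━━━━━━━━━━━━━━━━━━┛  ┃    auth.css 
                             ┃    main.go  
                             ┃    index.txt
                             ┃    test.md  
                             ┗━━━━━━━━━━━━━


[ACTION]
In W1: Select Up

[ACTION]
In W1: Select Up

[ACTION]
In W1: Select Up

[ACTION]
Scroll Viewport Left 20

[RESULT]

         ┏━━━━━━━━━━━━━━━━━━┓              
         ┃ FileBrowser      ┃              
         ┠──────────────────┨              
         ┃> [-] project/    ┃  ┏━━━━━━━━━━━
         ┃    helpers.html  ┃  ┃ FileBrowse
         ┃    utils.rs      ┃  ┠───────────
         ┃    .gitignore    ┃  ┃> [-] repo/
         ┃    [+] tools/    ┃  ┃    handler
         ┃                  ┃  ┃    handler
         ┃                  ┃  ┃    types.t
         ┃                  ┃  ┃    worker.
         ┃                  ┃  ┃    config.
         ┗━━━━━━━━━━━━━━━━━━┛  ┃    auth.cs
                               ┃    main.go
                               ┃    index.t
                               ┃    test.md
                               ┗━━━━━━━━━━━


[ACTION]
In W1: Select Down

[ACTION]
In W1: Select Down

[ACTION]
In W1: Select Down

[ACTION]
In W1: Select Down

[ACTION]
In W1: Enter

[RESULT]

         ┏━━━━━━━━━━━━━━━━━━┓              
         ┃ FileBrowser      ┃              
         ┠──────────────────┨              
         ┃  [-] project/    ┃  ┏━━━━━━━━━━━
         ┃    helpers.html  ┃  ┃ FileBrowse
         ┃    utils.rs      ┃  ┠───────────
         ┃    .gitignore    ┃  ┃> [-] repo/
         ┃  > [-] tools/    ┃  ┃    handler
         ┃      types.c     ┃  ┃    handler
         ┃      .gitignore  ┃  ┃    types.t
         ┃      index.txt   ┃  ┃    worker.
         ┃      [+] src/    ┃  ┃    config.
         ┗━━━━━━━━━━━━━━━━━━┛  ┃    auth.cs
                               ┃    main.go
                               ┃    index.t
                               ┃    test.md
                               ┗━━━━━━━━━━━


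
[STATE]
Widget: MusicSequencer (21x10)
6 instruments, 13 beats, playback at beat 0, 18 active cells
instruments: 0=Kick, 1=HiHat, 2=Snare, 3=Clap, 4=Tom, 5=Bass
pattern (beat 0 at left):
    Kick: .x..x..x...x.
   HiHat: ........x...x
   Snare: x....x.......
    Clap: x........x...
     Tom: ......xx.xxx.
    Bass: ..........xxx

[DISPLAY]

      ▼123456789012  
  Kick·█··█··█···█·  
 HiHat········█···█  
 Snare█····█·······  
  Clap█········█···  
   Tom······██·███·  
  Bass··········███  
                     
                     
                     


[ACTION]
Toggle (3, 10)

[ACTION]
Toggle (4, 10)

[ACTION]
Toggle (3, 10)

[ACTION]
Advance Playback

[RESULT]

      0▼23456789012  
  Kick·█··█··█···█·  
 HiHat········█···█  
 Snare█····█·······  
  Clap█········█···  
   Tom······██·█·█·  
  Bass··········███  
                     
                     
                     


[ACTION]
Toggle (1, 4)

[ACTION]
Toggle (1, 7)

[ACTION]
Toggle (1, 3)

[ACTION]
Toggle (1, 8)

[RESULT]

      0▼23456789012  
  Kick·█··█··█···█·  
 HiHat···██··█····█  
 Snare█····█·······  
  Clap█········█···  
   Tom······██·█·█·  
  Bass··········███  
                     
                     
                     


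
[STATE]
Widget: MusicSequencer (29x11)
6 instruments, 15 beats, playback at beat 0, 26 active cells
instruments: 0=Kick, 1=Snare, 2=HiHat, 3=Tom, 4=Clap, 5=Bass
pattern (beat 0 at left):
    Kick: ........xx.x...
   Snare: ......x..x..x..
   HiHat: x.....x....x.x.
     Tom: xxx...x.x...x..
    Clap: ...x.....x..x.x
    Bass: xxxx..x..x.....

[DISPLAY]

      ▼12345678901234        
  Kick········██·█···        
 Snare······█··█··█··        
 HiHat█·····█····█·█·        
   Tom███···█·█···█··        
  Clap···█·····█··█·█        
  Bass████··█··█·····        
                             
                             
                             
                             


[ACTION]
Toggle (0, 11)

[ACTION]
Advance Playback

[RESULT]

      0▼2345678901234        
  Kick········██·····        
 Snare······█··█··█··        
 HiHat█·····█····█·█·        
   Tom███···█·█···█··        
  Clap···█·····█··█·█        
  Bass████··█··█·····        
                             
                             
                             
                             


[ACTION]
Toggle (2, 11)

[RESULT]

      0▼2345678901234        
  Kick········██·····        
 Snare······█··█··█··        
 HiHat█·····█······█·        
   Tom███···█·█···█··        
  Clap···█·····█··█·█        
  Bass████··█··█·····        
                             
                             
                             
                             


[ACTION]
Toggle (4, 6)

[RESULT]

      0▼2345678901234        
  Kick········██·····        
 Snare······█··█··█··        
 HiHat█·····█······█·        
   Tom███···█·█···█··        
  Clap···█··█··█··█·█        
  Bass████··█··█·····        
                             
                             
                             
                             


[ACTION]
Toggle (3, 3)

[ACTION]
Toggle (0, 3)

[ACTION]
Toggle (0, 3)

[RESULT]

      0▼2345678901234        
  Kick········██·····        
 Snare······█··█··█··        
 HiHat█·····█······█·        
   Tom████··█·█···█··        
  Clap···█··█··█··█·█        
  Bass████··█··█·····        
                             
                             
                             
                             


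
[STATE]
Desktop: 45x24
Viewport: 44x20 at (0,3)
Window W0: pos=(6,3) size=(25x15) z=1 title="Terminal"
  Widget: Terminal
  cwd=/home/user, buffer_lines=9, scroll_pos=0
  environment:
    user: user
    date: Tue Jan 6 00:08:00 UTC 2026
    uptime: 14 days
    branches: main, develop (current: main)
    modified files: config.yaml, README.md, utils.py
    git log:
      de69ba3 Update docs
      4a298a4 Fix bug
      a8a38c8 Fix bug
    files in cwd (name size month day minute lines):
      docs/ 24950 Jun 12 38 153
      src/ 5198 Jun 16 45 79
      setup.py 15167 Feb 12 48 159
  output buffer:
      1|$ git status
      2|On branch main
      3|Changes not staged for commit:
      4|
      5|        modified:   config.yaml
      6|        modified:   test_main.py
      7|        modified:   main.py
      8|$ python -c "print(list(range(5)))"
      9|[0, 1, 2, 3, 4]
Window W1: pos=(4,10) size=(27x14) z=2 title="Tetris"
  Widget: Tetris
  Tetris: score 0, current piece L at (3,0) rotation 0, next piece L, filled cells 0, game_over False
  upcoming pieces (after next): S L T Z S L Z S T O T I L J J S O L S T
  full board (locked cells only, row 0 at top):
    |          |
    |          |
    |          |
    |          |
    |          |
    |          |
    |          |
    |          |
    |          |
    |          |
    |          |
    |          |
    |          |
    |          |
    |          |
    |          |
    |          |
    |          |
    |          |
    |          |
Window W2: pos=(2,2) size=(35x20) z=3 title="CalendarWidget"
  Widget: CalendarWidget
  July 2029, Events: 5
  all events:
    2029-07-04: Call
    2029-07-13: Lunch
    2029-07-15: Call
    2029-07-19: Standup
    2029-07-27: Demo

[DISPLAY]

  ┃ CalendarWidget                  ┃       
  ┠─────────────────────────────────┨       
  ┃            July 2029            ┃       
  ┃Mo Tu We Th Fr Sa Su             ┃       
  ┃                   1             ┃       
  ┃ 2  3  4*  5  6  7  8            ┃       
  ┃ 9 10 11 12 13* 14 15*           ┃       
  ┃16 17 18 19* 20 21 22            ┃       
  ┃23 24 25 26 27* 28 29            ┃       
  ┃30 31                            ┃       
  ┃                                 ┃       
  ┃                                 ┃       
  ┃                                 ┃       
  ┃                                 ┃       
  ┃                                 ┃       
  ┃                                 ┃       
  ┃                                 ┃       
  ┃                                 ┃       
  ┗━━━━━━━━━━━━━━━━━━━━━━━━━━━━━━━━━┛       
    ┃          │              ┃             


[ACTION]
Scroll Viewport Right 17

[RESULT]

 ┃ CalendarWidget                  ┃        
 ┠─────────────────────────────────┨        
 ┃            July 2029            ┃        
 ┃Mo Tu We Th Fr Sa Su             ┃        
 ┃                   1             ┃        
 ┃ 2  3  4*  5  6  7  8            ┃        
 ┃ 9 10 11 12 13* 14 15*           ┃        
 ┃16 17 18 19* 20 21 22            ┃        
 ┃23 24 25 26 27* 28 29            ┃        
 ┃30 31                            ┃        
 ┃                                 ┃        
 ┃                                 ┃        
 ┃                                 ┃        
 ┃                                 ┃        
 ┃                                 ┃        
 ┃                                 ┃        
 ┃                                 ┃        
 ┃                                 ┃        
 ┗━━━━━━━━━━━━━━━━━━━━━━━━━━━━━━━━━┛        
   ┃          │              ┃              


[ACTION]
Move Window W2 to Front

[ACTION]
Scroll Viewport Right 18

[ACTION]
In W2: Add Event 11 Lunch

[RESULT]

 ┃ CalendarWidget                  ┃        
 ┠─────────────────────────────────┨        
 ┃            July 2029            ┃        
 ┃Mo Tu We Th Fr Sa Su             ┃        
 ┃                   1             ┃        
 ┃ 2  3  4*  5  6  7  8            ┃        
 ┃ 9 10 11* 12 13* 14 15*          ┃        
 ┃16 17 18 19* 20 21 22            ┃        
 ┃23 24 25 26 27* 28 29            ┃        
 ┃30 31                            ┃        
 ┃                                 ┃        
 ┃                                 ┃        
 ┃                                 ┃        
 ┃                                 ┃        
 ┃                                 ┃        
 ┃                                 ┃        
 ┃                                 ┃        
 ┃                                 ┃        
 ┗━━━━━━━━━━━━━━━━━━━━━━━━━━━━━━━━━┛        
   ┃          │              ┃              


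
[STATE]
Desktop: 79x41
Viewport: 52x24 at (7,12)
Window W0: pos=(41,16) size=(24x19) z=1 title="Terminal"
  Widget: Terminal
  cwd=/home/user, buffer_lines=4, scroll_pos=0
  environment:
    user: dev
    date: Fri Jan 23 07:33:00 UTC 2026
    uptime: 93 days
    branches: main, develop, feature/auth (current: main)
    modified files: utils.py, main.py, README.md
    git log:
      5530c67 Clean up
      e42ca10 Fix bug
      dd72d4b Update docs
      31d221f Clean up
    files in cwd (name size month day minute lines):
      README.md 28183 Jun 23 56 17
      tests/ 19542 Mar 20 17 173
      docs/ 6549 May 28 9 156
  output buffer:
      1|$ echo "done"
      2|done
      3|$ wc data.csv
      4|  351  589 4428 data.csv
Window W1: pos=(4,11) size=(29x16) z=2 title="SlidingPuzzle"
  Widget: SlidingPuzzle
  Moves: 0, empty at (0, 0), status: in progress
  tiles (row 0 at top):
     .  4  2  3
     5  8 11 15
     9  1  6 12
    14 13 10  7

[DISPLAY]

lidingPuzzle             ┃                          
─────────────────────────┨                          
───┬────┬────┬────┐      ┃                          
   │  4 │  2 │  3 │      ┃                          
───┼────┼────┼────┤      ┃        ┏━━━━━━━━━━━━━━━━━
 5 │  8 │ 11 │ 15 │      ┃        ┃ Terminal        
───┼────┼────┼────┤      ┃        ┠─────────────────
 9 │  1 │  6 │ 12 │      ┃        ┃$ echo "done"    
───┼────┼────┼────┤      ┃        ┃done             
14 │ 13 │ 10 │  7 │      ┃        ┃$ wc data.csv    
───┴────┴────┴────┘      ┃        ┃  351  589 4428 d
ves: 0                   ┃        ┃$ █              
                         ┃        ┃                 
                         ┃        ┃                 
━━━━━━━━━━━━━━━━━━━━━━━━━┛        ┃                 
                                  ┃                 
                                  ┃                 
                                  ┃                 
                                  ┃                 
                                  ┃                 
                                  ┃                 
                                  ┃                 
                                  ┗━━━━━━━━━━━━━━━━━
                                                    


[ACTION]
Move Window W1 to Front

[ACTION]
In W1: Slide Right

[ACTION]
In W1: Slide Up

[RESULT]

lidingPuzzle             ┃                          
─────────────────────────┨                          
───┬────┬────┬────┐      ┃                          
 5 │  4 │  2 │  3 │      ┃                          
───┼────┼────┼────┤      ┃        ┏━━━━━━━━━━━━━━━━━
   │  8 │ 11 │ 15 │      ┃        ┃ Terminal        
───┼────┼────┼────┤      ┃        ┠─────────────────
 9 │  1 │  6 │ 12 │      ┃        ┃$ echo "done"    
───┼────┼────┼────┤      ┃        ┃done             
14 │ 13 │ 10 │  7 │      ┃        ┃$ wc data.csv    
───┴────┴────┴────┘      ┃        ┃  351  589 4428 d
ves: 1                   ┃        ┃$ █              
                         ┃        ┃                 
                         ┃        ┃                 
━━━━━━━━━━━━━━━━━━━━━━━━━┛        ┃                 
                                  ┃                 
                                  ┃                 
                                  ┃                 
                                  ┃                 
                                  ┃                 
                                  ┃                 
                                  ┃                 
                                  ┗━━━━━━━━━━━━━━━━━
                                                    


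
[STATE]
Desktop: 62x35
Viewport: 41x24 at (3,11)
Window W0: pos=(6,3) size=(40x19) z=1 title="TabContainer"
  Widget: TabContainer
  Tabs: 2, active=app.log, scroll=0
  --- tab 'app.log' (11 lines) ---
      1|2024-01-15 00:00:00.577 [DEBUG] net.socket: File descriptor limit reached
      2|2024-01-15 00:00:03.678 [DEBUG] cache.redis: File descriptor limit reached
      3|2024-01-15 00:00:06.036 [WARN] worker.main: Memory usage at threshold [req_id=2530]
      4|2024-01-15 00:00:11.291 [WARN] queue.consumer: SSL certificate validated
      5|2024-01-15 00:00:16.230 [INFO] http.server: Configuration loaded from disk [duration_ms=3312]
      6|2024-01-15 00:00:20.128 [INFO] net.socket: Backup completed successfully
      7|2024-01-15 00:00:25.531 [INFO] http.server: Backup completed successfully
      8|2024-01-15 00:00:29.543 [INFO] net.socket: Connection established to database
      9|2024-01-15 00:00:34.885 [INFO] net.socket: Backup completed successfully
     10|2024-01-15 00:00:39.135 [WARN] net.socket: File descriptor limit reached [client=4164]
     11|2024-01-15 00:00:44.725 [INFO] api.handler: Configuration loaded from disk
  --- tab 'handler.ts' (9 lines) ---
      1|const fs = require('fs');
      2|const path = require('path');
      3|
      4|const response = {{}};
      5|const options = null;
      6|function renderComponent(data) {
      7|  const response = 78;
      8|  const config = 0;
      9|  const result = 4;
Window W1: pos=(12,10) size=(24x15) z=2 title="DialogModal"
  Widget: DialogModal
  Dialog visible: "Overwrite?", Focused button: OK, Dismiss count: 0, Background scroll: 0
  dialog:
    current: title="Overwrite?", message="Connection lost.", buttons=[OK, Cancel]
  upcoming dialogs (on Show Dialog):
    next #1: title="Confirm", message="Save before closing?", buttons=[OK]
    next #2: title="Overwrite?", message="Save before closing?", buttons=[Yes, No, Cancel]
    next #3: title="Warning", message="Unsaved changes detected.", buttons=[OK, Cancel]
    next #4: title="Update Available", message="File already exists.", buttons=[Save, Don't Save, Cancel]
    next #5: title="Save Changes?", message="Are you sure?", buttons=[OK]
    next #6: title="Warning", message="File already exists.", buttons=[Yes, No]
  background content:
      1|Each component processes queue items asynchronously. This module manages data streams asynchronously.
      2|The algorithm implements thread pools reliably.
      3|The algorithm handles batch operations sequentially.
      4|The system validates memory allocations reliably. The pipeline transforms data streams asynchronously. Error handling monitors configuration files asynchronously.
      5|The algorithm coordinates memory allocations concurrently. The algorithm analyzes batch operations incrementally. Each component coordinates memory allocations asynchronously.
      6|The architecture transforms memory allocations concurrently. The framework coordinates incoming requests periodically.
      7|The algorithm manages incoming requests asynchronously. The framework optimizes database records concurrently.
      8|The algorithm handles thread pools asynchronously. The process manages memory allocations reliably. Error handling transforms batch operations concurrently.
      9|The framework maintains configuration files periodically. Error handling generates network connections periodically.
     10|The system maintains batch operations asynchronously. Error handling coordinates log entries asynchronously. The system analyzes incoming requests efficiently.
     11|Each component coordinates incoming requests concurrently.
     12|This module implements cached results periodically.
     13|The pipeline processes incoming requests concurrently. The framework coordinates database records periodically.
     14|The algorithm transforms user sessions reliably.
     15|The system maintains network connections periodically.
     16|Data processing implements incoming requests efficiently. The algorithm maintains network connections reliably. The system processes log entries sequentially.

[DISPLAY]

   ┃2024-┃ DialogModal          ┃] queue.
   ┃2024-┠──────────────────────┨] http.s
   ┃2024-┃Each component process┃] net.so
   ┃2024-┃The algorithm implemen┃] http.s
   ┃2024-┃The algorithm handles ┃] net.so
   ┃2024-┃Th┌────────────────┐ m┃] net.so
   ┃2024-┃Th│   Overwrite?   │na┃] net.so
   ┃2024-┃Th│Connection lost.│ns┃] api.ha
   ┃     ┃Th│ [OK]  Cancel   │s ┃        
   ┃     ┃Th└────────────────┘s ┃        
   ┗━━━━━┃The framework maintain┃━━━━━━━━
         ┃The system maintains b┃        
         ┃Each component coordin┃        
         ┗━━━━━━━━━━━━━━━━━━━━━━┛        
                                         
                                         
                                         
                                         
                                         
                                         
                                         
                                         
                                         
                                         


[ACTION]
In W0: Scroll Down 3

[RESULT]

   ┃2024-┃ DialogModal          ┃] http.s
   ┃2024-┠──────────────────────┨] net.so
   ┃2024-┃Each component process┃] net.so
   ┃2024-┃The algorithm implemen┃] net.so
   ┃2024-┃The algorithm handles ┃] api.ha
   ┃     ┃Th┌────────────────┐ m┃        
   ┃     ┃Th│   Overwrite?   │na┃        
   ┃     ┃Th│Connection lost.│ns┃        
   ┃     ┃Th│ [OK]  Cancel   │s ┃        
   ┃     ┃Th└────────────────┘s ┃        
   ┗━━━━━┃The framework maintain┃━━━━━━━━
         ┃The system maintains b┃        
         ┃Each component coordin┃        
         ┗━━━━━━━━━━━━━━━━━━━━━━┛        
                                         
                                         
                                         
                                         
                                         
                                         
                                         
                                         
                                         
                                         


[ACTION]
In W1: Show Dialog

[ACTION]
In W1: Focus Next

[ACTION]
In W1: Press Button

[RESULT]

   ┃2024-┃ DialogModal          ┃] http.s
   ┃2024-┠──────────────────────┨] net.so
   ┃2024-┃Each component process┃] net.so
   ┃2024-┃The algorithm implemen┃] net.so
   ┃2024-┃The algorithm handles ┃] api.ha
   ┃     ┃The system validates m┃        
   ┃     ┃The algorithm coordina┃        
   ┃     ┃The architecture trans┃        
   ┃     ┃The algorithm manages ┃        
   ┃     ┃The algorithm handles ┃        
   ┗━━━━━┃The framework maintain┃━━━━━━━━
         ┃The system maintains b┃        
         ┃Each component coordin┃        
         ┗━━━━━━━━━━━━━━━━━━━━━━┛        
                                         
                                         
                                         
                                         
                                         
                                         
                                         
                                         
                                         
                                         
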